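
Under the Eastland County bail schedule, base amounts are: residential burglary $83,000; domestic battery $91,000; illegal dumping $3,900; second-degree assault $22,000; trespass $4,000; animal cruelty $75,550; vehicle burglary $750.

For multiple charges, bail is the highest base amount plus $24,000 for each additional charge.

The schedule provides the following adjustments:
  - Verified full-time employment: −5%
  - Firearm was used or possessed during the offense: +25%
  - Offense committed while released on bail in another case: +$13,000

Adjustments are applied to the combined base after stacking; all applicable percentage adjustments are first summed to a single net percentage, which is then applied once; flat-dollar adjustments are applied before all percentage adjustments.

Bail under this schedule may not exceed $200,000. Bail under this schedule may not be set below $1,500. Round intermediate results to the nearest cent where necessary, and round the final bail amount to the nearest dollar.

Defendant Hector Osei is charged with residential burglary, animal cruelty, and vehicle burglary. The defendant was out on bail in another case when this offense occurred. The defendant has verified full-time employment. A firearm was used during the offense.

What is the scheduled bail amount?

Base amounts from the schedule: residential burglary $83,000; animal cruelty $75,550; vehicle burglary $750.
Stacking rule: highest base plus $24,000 per additional charge. Highest is residential burglary at $83,000; 2 additional charges → +$48,000. Combined base = $131,000.
Offense committed while released on bail in another case (+$13,000 flat): $131,000 + $13,000 = $144,000.
Net percentage adjustment: −5% +25% = +20%. $144,000 × 1.2 = $172,800.
$172,800 is within the $200,000 maximum.
$172,800 is at or above the $1,500 minimum.

$172,800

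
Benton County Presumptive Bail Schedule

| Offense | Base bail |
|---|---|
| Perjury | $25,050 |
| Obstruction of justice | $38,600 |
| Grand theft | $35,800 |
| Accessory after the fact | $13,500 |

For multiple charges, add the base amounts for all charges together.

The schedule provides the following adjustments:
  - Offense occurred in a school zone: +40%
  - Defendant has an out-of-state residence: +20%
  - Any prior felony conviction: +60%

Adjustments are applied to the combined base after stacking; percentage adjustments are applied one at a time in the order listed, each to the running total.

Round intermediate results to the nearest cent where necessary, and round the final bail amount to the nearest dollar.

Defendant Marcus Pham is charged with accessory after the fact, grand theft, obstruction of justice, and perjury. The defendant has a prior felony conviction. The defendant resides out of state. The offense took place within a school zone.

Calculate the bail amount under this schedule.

$303,610

Base amounts from the schedule: accessory after the fact $13,500; grand theft $35,800; obstruction of justice $38,600; perjury $25,050.
Stacking rule: sum of all bases. $13,500 + $35,800 + $38,600 + $25,050 = $112,950.
Offense occurred in a school zone (+40%): $112,950 × 1.4 = $158,130.
Defendant has an out-of-state residence (+20%): $158,130 × 1.2 = $189,756.
Any prior felony conviction (+60%): $189,756 × 1.6 = $303,609.60.
Rounded to the nearest dollar: $303,610.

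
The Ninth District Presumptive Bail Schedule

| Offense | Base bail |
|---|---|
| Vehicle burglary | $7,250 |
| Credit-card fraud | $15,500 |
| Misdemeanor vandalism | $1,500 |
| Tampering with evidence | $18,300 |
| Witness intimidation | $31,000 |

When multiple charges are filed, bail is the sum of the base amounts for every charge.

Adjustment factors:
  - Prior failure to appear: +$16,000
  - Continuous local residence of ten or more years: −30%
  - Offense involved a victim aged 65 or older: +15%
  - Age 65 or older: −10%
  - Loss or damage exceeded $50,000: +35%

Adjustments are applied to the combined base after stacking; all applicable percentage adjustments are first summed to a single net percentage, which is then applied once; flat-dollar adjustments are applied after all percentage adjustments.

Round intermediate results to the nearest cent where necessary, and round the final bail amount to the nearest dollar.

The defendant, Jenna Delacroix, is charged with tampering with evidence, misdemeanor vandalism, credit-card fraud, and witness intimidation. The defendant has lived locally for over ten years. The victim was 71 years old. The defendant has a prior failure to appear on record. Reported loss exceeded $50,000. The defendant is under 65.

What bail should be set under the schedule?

$95,560

Base amounts from the schedule: tampering with evidence $18,300; misdemeanor vandalism $1,500; credit-card fraud $15,500; witness intimidation $31,000.
Stacking rule: sum of all bases. $18,300 + $1,500 + $15,500 + $31,000 = $66,300.
Net percentage adjustment: −30% +15% +35% = +20%. $66,300 × 1.2 = $79,560.
Prior failure to appear (+$16,000 flat): $79,560 + $16,000 = $95,560.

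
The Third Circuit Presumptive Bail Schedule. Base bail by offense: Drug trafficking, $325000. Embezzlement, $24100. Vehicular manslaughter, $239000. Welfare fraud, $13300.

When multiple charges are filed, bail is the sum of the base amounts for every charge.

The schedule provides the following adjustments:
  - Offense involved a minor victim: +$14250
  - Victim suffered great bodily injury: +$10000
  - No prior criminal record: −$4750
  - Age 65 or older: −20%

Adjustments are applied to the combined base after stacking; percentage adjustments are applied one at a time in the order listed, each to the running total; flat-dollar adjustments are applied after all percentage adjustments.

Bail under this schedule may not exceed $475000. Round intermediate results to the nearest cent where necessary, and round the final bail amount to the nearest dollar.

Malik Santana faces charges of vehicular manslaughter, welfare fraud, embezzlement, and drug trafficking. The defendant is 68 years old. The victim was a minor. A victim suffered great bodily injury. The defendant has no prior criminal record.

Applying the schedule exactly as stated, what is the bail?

Base amounts from the schedule: vehicular manslaughter $239000; welfare fraud $13300; embezzlement $24100; drug trafficking $325000.
Stacking rule: sum of all bases. $239000 + $13300 + $24100 + $325000 = $601400.
Age 65 or older (−20%): $601400 × 0.8 = $481120.
Offense involved a minor victim (+$14250 flat): $481120 + $14250 = $495370.
Victim suffered great bodily injury (+$10000 flat): $495370 + $10000 = $505370.
No prior criminal record (−$4750 flat): $505370 − $4750 = $500620.
Result $500620 exceeds the maximum of $475000; bail is capped at $475000.

$475000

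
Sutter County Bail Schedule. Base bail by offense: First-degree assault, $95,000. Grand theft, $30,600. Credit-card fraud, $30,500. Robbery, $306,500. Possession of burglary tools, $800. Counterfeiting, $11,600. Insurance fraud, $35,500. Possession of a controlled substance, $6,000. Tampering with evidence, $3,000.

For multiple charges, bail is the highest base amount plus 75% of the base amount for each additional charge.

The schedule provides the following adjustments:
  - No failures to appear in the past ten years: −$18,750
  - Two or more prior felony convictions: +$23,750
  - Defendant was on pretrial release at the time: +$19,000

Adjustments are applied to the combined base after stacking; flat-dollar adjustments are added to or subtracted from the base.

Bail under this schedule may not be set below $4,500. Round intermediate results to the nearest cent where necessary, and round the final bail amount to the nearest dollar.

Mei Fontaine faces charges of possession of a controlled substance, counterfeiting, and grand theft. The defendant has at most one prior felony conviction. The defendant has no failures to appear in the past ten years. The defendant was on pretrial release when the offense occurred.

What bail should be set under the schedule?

$44,050

Base amounts from the schedule: possession of a controlled substance $6,000; counterfeiting $11,600; grand theft $30,600.
Stacking rule: highest base plus 75% of each additional charge. Highest is grand theft at $30,600. Additional: $6,000 × 75% = $4,500; $11,600 × 75% = $8,700. Combined base = $30,600 + $13,200 = $43,800.
No failures to appear in the past ten years (−$18,750 flat): $43,800 − $18,750 = $25,050.
Defendant was on pretrial release at the time (+$19,000 flat): $25,050 + $19,000 = $44,050.
$44,050 is at or above the $4,500 minimum.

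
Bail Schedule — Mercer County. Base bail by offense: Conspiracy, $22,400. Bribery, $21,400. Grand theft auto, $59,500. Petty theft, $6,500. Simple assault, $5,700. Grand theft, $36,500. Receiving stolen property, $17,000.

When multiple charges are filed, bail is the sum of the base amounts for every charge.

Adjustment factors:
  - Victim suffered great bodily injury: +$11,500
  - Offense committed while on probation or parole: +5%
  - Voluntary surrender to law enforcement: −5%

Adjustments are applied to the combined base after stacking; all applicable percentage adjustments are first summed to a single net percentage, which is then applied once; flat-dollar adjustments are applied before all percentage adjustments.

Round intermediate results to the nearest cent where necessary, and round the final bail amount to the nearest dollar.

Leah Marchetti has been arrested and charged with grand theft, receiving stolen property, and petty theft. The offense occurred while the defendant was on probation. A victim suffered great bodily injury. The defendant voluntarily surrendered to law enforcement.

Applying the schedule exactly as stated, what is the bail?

$71,500

Base amounts from the schedule: grand theft $36,500; receiving stolen property $17,000; petty theft $6,500.
Stacking rule: sum of all bases. $36,500 + $17,000 + $6,500 = $60,000.
Victim suffered great bodily injury (+$11,500 flat): $60,000 + $11,500 = $71,500.
Net percentage adjustment: +5% −5% = +0%. $71,500 × 1 = $71,500.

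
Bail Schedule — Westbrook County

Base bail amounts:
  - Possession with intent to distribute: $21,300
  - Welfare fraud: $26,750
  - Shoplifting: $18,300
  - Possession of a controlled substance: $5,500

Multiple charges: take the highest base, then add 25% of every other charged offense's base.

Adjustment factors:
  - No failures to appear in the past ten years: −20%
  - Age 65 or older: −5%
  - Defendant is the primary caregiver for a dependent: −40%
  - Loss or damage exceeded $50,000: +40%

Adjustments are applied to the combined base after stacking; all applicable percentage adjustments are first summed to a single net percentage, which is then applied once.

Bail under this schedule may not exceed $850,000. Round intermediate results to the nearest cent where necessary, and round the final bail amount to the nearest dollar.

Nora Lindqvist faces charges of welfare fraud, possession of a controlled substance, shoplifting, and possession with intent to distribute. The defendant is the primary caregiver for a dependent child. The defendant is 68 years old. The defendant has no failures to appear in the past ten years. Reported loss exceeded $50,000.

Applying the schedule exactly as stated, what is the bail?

Base amounts from the schedule: welfare fraud $26,750; possession of a controlled substance $5,500; shoplifting $18,300; possession with intent to distribute $21,300.
Stacking rule: highest base plus 25% of each additional charge. Highest is welfare fraud at $26,750. Additional: $5,500 × 25% = $1,375; $18,300 × 25% = $4,575; $21,300 × 25% = $5,325. Combined base = $26,750 + $11,275 = $38,025.
Net percentage adjustment: −20% −5% −40% +40% = −25%. $38,025 × 0.75 = $28,518.75.
$28,518.75 is within the $850,000 maximum.
Rounded to the nearest dollar: $28,519.

$28,519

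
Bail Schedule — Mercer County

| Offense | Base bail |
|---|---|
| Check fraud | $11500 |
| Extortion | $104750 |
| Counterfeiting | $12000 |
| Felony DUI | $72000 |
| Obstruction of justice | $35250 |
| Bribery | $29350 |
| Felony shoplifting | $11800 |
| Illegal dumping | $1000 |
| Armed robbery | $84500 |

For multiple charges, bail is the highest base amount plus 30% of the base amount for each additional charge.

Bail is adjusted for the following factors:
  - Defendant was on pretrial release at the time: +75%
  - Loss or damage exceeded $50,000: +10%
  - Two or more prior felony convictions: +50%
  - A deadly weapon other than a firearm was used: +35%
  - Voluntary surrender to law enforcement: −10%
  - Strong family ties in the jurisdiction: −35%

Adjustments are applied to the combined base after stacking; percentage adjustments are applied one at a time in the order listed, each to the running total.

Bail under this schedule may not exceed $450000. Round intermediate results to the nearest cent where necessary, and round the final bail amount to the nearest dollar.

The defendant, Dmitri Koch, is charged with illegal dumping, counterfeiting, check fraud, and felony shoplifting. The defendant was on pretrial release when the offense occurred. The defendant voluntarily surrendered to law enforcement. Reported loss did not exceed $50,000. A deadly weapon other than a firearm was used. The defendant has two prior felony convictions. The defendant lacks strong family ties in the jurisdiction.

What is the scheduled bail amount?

Base amounts from the schedule: illegal dumping $1000; counterfeiting $12000; check fraud $11500; felony shoplifting $11800.
Stacking rule: highest base plus 30% of each additional charge. Highest is counterfeiting at $12000. Additional: $1000 × 30% = $300; $11500 × 30% = $3450; $11800 × 30% = $3540. Combined base = $12000 + $7290 = $19290.
Defendant was on pretrial release at the time (+75%): $19290 × 1.75 = $33757.50.
Two or more prior felony convictions (+50%): $33757.50 × 1.5 = $50636.25.
A deadly weapon other than a firearm was used (+35%): $50636.25 × 1.35 = $68358.94.
Voluntary surrender to law enforcement (−10%): $68358.94 × 0.9 = $61523.05.
$61523.05 is within the $450000 maximum.
Rounded to the nearest dollar: $61523.

$61523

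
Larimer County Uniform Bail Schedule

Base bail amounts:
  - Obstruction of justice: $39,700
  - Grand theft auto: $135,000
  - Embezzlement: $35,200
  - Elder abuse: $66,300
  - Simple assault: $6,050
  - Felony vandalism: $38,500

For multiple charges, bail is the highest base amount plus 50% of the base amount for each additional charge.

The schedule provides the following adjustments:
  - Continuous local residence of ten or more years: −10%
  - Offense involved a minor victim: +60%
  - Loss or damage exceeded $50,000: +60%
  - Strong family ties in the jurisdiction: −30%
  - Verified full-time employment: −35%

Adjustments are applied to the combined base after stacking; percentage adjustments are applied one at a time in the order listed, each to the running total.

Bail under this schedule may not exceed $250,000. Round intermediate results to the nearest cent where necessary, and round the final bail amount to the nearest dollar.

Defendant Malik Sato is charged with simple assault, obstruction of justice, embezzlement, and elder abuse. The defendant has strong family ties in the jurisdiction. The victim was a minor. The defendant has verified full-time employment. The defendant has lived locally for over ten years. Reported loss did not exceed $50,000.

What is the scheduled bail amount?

$69,959

Base amounts from the schedule: simple assault $6,050; obstruction of justice $39,700; embezzlement $35,200; elder abuse $66,300.
Stacking rule: highest base plus 50% of each additional charge. Highest is elder abuse at $66,300. Additional: $6,050 × 50% = $3,025; $39,700 × 50% = $19,850; $35,200 × 50% = $17,600. Combined base = $66,300 + $40,475 = $106,775.
Continuous local residence of ten or more years (−10%): $106,775 × 0.9 = $96,097.50.
Offense involved a minor victim (+60%): $96,097.50 × 1.6 = $153,756.
Strong family ties in the jurisdiction (−30%): $153,756 × 0.7 = $107,629.20.
Verified full-time employment (−35%): $107,629.20 × 0.65 = $69,958.98.
$69,958.98 is within the $250,000 maximum.
Rounded to the nearest dollar: $69,959.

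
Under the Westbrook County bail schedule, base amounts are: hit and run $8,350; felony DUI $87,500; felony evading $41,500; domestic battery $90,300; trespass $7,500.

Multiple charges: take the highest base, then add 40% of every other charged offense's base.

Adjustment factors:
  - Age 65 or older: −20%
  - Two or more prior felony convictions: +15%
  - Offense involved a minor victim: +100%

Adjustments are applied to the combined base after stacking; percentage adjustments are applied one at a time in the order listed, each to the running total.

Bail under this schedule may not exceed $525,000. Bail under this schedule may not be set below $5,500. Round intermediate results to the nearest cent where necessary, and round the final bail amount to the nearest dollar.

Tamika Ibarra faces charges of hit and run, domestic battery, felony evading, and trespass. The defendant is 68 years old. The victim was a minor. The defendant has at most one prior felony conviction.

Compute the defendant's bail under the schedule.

$181,184

Base amounts from the schedule: hit and run $8,350; domestic battery $90,300; felony evading $41,500; trespass $7,500.
Stacking rule: highest base plus 40% of each additional charge. Highest is domestic battery at $90,300. Additional: $8,350 × 40% = $3,340; $41,500 × 40% = $16,600; $7,500 × 40% = $3,000. Combined base = $90,300 + $22,940 = $113,240.
Age 65 or older (−20%): $113,240 × 0.8 = $90,592.
Offense involved a minor victim (+100%): $90,592 × 2 = $181,184.
$181,184 is within the $525,000 maximum.
$181,184 is at or above the $5,500 minimum.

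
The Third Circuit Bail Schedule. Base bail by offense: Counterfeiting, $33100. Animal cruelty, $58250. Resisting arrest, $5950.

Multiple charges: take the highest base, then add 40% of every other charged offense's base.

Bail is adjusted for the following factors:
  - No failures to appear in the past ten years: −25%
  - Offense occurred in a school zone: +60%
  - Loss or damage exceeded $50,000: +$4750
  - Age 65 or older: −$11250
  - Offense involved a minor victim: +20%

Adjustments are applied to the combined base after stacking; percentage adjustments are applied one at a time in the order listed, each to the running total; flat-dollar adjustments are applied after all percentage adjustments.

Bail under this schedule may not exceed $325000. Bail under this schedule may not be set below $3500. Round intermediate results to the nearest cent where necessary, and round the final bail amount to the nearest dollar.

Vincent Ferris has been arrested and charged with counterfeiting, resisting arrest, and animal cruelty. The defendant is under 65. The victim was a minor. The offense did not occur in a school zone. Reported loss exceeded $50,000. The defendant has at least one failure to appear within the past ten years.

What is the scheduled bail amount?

$93394

Base amounts from the schedule: counterfeiting $33100; resisting arrest $5950; animal cruelty $58250.
Stacking rule: highest base plus 40% of each additional charge. Highest is animal cruelty at $58250. Additional: $33100 × 40% = $13240; $5950 × 40% = $2380. Combined base = $58250 + $15620 = $73870.
Offense involved a minor victim (+20%): $73870 × 1.2 = $88644.
Loss or damage exceeded $50,000 (+$4750 flat): $88644 + $4750 = $93394.
$93394 is within the $325000 maximum.
$93394 is at or above the $3500 minimum.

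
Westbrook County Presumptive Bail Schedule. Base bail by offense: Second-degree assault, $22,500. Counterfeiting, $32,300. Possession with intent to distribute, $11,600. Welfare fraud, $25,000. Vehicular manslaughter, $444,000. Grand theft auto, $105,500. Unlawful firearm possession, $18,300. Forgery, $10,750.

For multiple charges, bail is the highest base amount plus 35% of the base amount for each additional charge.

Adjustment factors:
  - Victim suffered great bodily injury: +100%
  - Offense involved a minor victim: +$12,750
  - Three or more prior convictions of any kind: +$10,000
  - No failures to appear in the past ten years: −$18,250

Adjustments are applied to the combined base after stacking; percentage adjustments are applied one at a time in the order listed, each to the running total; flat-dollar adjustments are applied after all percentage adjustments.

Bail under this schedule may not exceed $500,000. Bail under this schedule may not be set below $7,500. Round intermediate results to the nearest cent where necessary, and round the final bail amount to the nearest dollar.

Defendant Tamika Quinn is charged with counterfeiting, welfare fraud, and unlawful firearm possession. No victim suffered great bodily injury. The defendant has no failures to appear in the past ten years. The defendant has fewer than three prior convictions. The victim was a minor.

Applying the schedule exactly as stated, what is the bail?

$41,955

Base amounts from the schedule: counterfeiting $32,300; welfare fraud $25,000; unlawful firearm possession $18,300.
Stacking rule: highest base plus 35% of each additional charge. Highest is counterfeiting at $32,300. Additional: $25,000 × 35% = $8,750; $18,300 × 35% = $6,405. Combined base = $32,300 + $15,155 = $47,455.
Offense involved a minor victim (+$12,750 flat): $47,455 + $12,750 = $60,205.
No failures to appear in the past ten years (−$18,250 flat): $60,205 − $18,250 = $41,955.
$41,955 is within the $500,000 maximum.
$41,955 is at or above the $7,500 minimum.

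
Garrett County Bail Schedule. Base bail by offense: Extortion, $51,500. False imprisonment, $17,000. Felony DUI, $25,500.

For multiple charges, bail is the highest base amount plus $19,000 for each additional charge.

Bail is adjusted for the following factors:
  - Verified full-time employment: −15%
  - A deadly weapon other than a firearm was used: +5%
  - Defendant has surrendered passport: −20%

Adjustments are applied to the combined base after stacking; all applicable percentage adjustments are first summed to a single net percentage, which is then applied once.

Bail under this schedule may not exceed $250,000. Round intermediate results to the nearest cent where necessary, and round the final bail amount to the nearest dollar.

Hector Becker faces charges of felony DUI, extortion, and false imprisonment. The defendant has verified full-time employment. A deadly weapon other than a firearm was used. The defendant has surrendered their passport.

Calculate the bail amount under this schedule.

$62,650

Base amounts from the schedule: felony DUI $25,500; extortion $51,500; false imprisonment $17,000.
Stacking rule: highest base plus $19,000 per additional charge. Highest is extortion at $51,500; 2 additional charges → +$38,000. Combined base = $89,500.
Net percentage adjustment: −15% +5% −20% = −30%. $89,500 × 0.7 = $62,650.
$62,650 is within the $250,000 maximum.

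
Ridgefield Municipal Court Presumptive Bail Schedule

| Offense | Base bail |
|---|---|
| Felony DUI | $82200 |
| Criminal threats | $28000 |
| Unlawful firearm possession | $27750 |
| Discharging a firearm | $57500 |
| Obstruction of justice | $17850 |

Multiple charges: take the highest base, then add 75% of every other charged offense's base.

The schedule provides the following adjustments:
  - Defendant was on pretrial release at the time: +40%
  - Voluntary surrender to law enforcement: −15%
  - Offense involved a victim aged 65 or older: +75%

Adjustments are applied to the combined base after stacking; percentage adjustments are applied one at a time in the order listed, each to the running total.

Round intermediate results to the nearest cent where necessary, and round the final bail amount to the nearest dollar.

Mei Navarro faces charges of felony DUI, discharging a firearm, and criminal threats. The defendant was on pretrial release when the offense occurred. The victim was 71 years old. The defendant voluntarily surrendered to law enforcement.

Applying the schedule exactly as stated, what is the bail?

$304722

Base amounts from the schedule: felony DUI $82200; discharging a firearm $57500; criminal threats $28000.
Stacking rule: highest base plus 75% of each additional charge. Highest is felony DUI at $82200. Additional: $57500 × 75% = $43125; $28000 × 75% = $21000. Combined base = $82200 + $64125 = $146325.
Defendant was on pretrial release at the time (+40%): $146325 × 1.4 = $204855.
Voluntary surrender to law enforcement (−15%): $204855 × 0.85 = $174126.75.
Offense involved a victim aged 65 or older (+75%): $174126.75 × 1.75 = $304721.81.
Rounded to the nearest dollar: $304722.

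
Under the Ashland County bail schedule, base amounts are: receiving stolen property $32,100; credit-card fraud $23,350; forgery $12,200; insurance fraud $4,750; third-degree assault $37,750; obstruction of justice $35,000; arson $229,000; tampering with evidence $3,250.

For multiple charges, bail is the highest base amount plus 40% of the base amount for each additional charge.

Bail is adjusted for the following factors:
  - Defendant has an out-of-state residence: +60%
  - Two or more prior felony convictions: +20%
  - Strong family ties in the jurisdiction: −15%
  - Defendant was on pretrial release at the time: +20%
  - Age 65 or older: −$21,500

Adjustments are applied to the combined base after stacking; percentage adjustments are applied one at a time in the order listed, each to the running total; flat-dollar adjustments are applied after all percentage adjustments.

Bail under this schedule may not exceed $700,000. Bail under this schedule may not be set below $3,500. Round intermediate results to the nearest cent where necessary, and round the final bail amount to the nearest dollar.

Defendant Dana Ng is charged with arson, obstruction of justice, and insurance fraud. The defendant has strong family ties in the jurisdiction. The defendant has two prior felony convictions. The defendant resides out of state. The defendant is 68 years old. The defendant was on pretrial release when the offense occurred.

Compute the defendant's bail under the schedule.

$458,112

Base amounts from the schedule: arson $229,000; obstruction of justice $35,000; insurance fraud $4,750.
Stacking rule: highest base plus 40% of each additional charge. Highest is arson at $229,000. Additional: $35,000 × 40% = $14,000; $4,750 × 40% = $1,900. Combined base = $229,000 + $15,900 = $244,900.
Defendant has an out-of-state residence (+60%): $244,900 × 1.6 = $391,840.
Two or more prior felony convictions (+20%): $391,840 × 1.2 = $470,208.
Strong family ties in the jurisdiction (−15%): $470,208 × 0.85 = $399,676.80.
Defendant was on pretrial release at the time (+20%): $399,676.80 × 1.2 = $479,612.16.
Age 65 or older (−$21,500 flat): $479,612.16 − $21,500 = $458,112.16.
$458,112.16 is within the $700,000 maximum.
$458,112.16 is at or above the $3,500 minimum.
Rounded to the nearest dollar: $458,112.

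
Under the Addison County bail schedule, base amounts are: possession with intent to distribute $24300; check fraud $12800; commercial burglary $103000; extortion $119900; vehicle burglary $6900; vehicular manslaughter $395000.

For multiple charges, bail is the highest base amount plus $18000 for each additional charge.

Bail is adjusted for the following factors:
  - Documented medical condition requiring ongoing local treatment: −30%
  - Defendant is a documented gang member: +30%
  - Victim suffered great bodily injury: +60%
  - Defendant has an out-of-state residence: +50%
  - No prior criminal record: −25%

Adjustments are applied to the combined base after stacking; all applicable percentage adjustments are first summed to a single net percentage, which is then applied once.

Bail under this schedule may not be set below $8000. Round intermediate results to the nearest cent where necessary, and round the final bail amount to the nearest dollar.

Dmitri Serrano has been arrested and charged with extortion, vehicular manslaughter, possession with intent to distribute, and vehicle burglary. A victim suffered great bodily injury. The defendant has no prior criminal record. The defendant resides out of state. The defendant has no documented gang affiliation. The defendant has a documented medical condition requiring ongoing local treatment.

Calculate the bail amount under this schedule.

Base amounts from the schedule: extortion $119900; vehicular manslaughter $395000; possession with intent to distribute $24300; vehicle burglary $6900.
Stacking rule: highest base plus $18000 per additional charge. Highest is vehicular manslaughter at $395000; 3 additional charges → +$54000. Combined base = $449000.
Net percentage adjustment: −30% +60% +50% −25% = +55%. $449000 × 1.55 = $695950.
$695950 is at or above the $8000 minimum.

$695950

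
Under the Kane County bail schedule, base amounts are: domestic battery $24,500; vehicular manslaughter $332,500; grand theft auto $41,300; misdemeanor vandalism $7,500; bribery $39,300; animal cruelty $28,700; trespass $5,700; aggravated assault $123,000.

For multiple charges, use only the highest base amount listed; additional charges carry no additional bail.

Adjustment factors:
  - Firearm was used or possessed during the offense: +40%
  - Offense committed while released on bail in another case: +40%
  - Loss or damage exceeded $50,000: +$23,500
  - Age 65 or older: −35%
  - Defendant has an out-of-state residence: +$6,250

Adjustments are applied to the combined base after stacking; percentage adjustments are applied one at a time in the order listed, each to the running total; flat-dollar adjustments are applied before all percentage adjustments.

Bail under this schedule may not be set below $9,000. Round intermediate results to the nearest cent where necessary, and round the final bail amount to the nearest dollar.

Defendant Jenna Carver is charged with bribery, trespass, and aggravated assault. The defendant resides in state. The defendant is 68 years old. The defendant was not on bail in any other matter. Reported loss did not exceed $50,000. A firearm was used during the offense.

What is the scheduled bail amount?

$111,930

Base amounts from the schedule: bribery $39,300; trespass $5,700; aggravated assault $123,000.
Stacking rule: use the highest base only. Highest is aggravated assault at $123,000. Combined base = $123,000.
Firearm was used or possessed during the offense (+40%): $123,000 × 1.4 = $172,200.
Age 65 or older (−35%): $172,200 × 0.65 = $111,930.
$111,930 is at or above the $9,000 minimum.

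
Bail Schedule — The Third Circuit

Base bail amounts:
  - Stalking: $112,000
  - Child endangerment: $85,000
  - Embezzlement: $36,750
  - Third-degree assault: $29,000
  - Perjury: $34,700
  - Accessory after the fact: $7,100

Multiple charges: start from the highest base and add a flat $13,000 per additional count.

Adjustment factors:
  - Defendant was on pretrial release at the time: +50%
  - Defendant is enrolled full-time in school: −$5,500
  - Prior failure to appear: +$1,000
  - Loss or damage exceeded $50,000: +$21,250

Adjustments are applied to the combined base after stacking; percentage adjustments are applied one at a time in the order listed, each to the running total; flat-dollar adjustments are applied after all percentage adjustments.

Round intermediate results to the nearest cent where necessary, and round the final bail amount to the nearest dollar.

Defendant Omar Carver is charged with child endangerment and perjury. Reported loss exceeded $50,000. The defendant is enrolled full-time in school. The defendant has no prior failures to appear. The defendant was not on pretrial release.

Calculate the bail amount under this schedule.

Base amounts from the schedule: child endangerment $85,000; perjury $34,700.
Stacking rule: highest base plus $13,000 per additional charge. Highest is child endangerment at $85,000; 1 additional charge → +$13,000. Combined base = $98,000.
Defendant is enrolled full-time in school (−$5,500 flat): $98,000 − $5,500 = $92,500.
Loss or damage exceeded $50,000 (+$21,250 flat): $92,500 + $21,250 = $113,750.

$113,750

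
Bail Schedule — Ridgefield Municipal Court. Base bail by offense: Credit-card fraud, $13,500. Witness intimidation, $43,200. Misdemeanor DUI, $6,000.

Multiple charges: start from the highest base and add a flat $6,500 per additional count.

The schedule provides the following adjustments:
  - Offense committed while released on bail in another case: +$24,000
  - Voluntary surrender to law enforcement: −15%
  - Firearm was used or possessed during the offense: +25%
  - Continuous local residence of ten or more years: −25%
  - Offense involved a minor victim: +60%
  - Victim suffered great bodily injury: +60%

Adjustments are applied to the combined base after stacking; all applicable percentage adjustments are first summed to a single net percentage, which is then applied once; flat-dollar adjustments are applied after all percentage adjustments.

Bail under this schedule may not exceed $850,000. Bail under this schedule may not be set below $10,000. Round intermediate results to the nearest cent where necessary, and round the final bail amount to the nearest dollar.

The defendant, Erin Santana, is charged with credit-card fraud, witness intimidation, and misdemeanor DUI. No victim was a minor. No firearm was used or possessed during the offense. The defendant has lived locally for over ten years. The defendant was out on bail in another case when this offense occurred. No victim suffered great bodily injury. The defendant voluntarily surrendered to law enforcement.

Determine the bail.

$57,720

Base amounts from the schedule: credit-card fraud $13,500; witness intimidation $43,200; misdemeanor DUI $6,000.
Stacking rule: highest base plus $6,500 per additional charge. Highest is witness intimidation at $43,200; 2 additional charges → +$13,000. Combined base = $56,200.
Net percentage adjustment: −15% −25% = −40%. $56,200 × 0.6 = $33,720.
Offense committed while released on bail in another case (+$24,000 flat): $33,720 + $24,000 = $57,720.
$57,720 is within the $850,000 maximum.
$57,720 is at or above the $10,000 minimum.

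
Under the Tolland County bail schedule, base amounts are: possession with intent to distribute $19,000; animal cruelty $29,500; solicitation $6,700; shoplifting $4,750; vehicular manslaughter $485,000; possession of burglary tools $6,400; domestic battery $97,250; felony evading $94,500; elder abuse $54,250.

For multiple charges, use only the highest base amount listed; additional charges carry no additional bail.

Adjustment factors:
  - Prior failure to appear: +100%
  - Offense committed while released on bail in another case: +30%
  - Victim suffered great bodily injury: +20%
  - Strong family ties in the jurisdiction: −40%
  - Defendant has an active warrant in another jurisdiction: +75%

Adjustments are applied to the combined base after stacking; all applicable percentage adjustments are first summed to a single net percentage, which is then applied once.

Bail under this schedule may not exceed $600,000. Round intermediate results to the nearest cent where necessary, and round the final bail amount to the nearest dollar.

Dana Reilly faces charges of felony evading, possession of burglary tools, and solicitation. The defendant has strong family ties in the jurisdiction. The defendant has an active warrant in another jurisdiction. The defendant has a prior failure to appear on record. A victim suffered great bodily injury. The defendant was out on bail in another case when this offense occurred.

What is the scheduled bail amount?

$269,325

Base amounts from the schedule: felony evading $94,500; possession of burglary tools $6,400; solicitation $6,700.
Stacking rule: use the highest base only. Highest is felony evading at $94,500. Combined base = $94,500.
Net percentage adjustment: +100% +30% +20% −40% +75% = +185%. $94,500 × 2.85 = $269,325.
$269,325 is within the $600,000 maximum.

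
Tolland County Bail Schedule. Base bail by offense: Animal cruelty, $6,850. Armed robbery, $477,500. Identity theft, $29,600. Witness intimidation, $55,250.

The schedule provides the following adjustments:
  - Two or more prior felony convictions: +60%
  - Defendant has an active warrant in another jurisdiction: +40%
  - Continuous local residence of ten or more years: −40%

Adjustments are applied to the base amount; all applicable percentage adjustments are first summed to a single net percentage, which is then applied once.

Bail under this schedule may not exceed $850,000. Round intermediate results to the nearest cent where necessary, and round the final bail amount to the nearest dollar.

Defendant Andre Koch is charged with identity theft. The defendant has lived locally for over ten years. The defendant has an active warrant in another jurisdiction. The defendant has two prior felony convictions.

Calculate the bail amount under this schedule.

Base amounts from the schedule: identity theft $29,600.
Single charge. Combined base = $29,600.
Net percentage adjustment: +60% +40% −40% = +60%. $29,600 × 1.6 = $47,360.
$47,360 is within the $850,000 maximum.

$47,360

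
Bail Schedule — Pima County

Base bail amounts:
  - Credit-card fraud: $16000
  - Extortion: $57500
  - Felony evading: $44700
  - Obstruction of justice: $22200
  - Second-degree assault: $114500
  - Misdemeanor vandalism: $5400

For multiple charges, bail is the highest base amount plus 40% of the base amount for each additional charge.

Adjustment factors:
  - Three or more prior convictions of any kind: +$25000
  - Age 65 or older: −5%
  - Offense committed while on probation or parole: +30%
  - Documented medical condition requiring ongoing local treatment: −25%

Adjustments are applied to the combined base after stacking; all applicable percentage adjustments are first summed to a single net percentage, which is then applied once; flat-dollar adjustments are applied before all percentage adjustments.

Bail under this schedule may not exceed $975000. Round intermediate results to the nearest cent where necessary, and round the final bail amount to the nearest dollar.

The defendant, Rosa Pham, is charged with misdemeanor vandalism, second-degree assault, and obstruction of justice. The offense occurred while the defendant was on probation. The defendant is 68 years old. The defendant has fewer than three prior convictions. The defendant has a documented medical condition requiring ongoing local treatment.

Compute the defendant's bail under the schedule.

$125540

Base amounts from the schedule: misdemeanor vandalism $5400; second-degree assault $114500; obstruction of justice $22200.
Stacking rule: highest base plus 40% of each additional charge. Highest is second-degree assault at $114500. Additional: $5400 × 40% = $2160; $22200 × 40% = $8880. Combined base = $114500 + $11040 = $125540.
Net percentage adjustment: −5% +30% −25% = +0%. $125540 × 1 = $125540.
$125540 is within the $975000 maximum.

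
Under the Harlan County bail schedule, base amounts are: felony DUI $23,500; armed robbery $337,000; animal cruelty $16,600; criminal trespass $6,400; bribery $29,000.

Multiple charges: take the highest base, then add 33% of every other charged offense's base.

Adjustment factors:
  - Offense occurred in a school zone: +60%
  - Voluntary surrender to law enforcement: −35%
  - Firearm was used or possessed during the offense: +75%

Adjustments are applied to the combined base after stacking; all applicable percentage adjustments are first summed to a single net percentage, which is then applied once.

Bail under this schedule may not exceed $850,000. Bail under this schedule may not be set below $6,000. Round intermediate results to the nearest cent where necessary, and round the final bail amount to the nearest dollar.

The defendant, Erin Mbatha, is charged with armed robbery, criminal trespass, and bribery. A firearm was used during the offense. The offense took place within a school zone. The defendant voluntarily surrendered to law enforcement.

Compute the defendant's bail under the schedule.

Base amounts from the schedule: armed robbery $337,000; criminal trespass $6,400; bribery $29,000.
Stacking rule: highest base plus 33% of each additional charge. Highest is armed robbery at $337,000. Additional: $6,400 × 33% = $2,112; $29,000 × 33% = $9,570. Combined base = $337,000 + $11,682 = $348,682.
Net percentage adjustment: +60% −35% +75% = +100%. $348,682 × 2 = $697,364.
$697,364 is within the $850,000 maximum.
$697,364 is at or above the $6,000 minimum.

$697,364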